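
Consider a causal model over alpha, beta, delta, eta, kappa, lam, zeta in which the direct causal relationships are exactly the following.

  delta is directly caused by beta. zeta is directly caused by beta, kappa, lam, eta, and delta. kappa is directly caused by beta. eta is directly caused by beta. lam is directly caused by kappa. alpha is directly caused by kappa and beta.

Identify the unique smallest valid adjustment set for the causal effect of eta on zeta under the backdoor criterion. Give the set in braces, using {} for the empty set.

{beta}

Variables eligible for adjustment (non-descendants of eta, excluding eta and zeta): {alpha, beta, delta, kappa, lam}.
Backdoor paths from eta to zeta:
  P1: eta <- beta -> kappa -> lam -> zeta
  P2: eta <- beta -> kappa -> zeta
  P3: eta <- beta -> delta -> zeta
  P4: eta <- beta -> zeta
  P5: eta <- beta -> alpha <- kappa -> lam -> zeta
  P6: eta <- beta -> alpha <- kappa -> zeta
The empty set is not sufficient: P1 (eta <- beta -> kappa -> lam -> zeta) has no collider blocking it and no conditioned non-collider, so it is open.
Try {beta}:
  P1: blocked at fork node beta ∈ conditioning set.
  P2: blocked at fork node beta ∈ conditioning set.
  P3: blocked at fork node beta ∈ conditioning set.
  P4: blocked at fork node beta ∈ conditioning set.
  P5: blocked at fork node beta ∈ conditioning set.
  P6: blocked at fork node beta ∈ conditioning set.
{beta} contains no descendant of eta and blocks every backdoor path.
No other singleton works — e.g. {kappa} leaves P3 open — so {beta} is the unique smallest valid adjustment set.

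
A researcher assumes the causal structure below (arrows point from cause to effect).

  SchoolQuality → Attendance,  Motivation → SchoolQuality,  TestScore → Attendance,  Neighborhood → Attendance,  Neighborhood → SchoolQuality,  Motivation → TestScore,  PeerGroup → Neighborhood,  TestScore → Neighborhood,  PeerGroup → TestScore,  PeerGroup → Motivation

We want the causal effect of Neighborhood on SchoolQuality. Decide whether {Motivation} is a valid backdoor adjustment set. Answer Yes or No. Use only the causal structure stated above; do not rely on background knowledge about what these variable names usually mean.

Backdoor paths from Neighborhood to SchoolQuality (paths whose first edge points into Neighborhood):
  P1: Neighborhood <- PeerGroup -> Motivation -> TestScore -> Attendance <- SchoolQuality
  P2: Neighborhood <- PeerGroup -> Motivation -> SchoolQuality
  P3: Neighborhood <- PeerGroup -> TestScore <- Motivation -> SchoolQuality
  P4: Neighborhood <- PeerGroup -> TestScore -> Attendance <- SchoolQuality
  P5: Neighborhood <- TestScore <- PeerGroup -> Motivation -> SchoolQuality
  P6: Neighborhood <- TestScore <- Motivation -> SchoolQuality
  P7: Neighborhood <- TestScore -> Attendance <- SchoolQuality
Condition 1 (no descendant of Neighborhood in the set): holds — descendants of Neighborhood are {Attendance, SchoolQuality}; none are in {Motivation}.
Condition 2 (every backdoor path blocked by {Motivation}):
  P1: blocked at chain node Motivation ∈ conditioning set.
  P2: blocked at chain node Motivation ∈ conditioning set.
  P3: blocked at collider TestScore (neither it nor any descendant is in the conditioning set).
  P4: blocked at collider Attendance (neither it nor any descendant is in the conditioning set).
  P5: blocked at chain node Motivation ∈ conditioning set.
  P6: blocked at fork node Motivation ∈ conditioning set.
  P7: blocked at collider Attendance (neither it nor any descendant is in the conditioning set).
{Motivation} satisfies the backdoor criterion.

Yes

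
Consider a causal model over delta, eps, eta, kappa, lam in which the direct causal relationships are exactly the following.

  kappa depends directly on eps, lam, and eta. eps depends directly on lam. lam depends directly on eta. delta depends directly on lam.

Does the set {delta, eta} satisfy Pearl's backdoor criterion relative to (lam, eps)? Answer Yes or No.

No

Backdoor paths from lam to eps (paths whose first edge points into lam):
  P1: lam <- eta -> kappa <- eps
Condition 1 (no descendant of lam in the set): FAILS — delta is a descendant of lam.
Condition 2 (every backdoor path blocked by {delta, eta}):
  P1: blocked at fork node eta ∈ conditioning set.
{delta, eta} does not satisfy the backdoor criterion.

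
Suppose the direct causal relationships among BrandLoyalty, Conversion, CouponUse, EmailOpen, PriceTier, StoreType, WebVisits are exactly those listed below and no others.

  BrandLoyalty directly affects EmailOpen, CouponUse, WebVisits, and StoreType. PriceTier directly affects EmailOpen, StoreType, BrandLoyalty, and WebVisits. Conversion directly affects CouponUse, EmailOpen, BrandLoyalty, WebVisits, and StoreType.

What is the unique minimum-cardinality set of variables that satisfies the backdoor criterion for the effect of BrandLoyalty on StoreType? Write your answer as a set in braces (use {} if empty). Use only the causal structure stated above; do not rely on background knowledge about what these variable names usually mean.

{Conversion, PriceTier}

Variables eligible for adjustment (non-descendants of BrandLoyalty, excluding BrandLoyalty and StoreType): {Conversion, PriceTier}.
Backdoor paths from BrandLoyalty to StoreType:
  P1: BrandLoyalty <- Conversion -> EmailOpen <- PriceTier -> StoreType
  P2: BrandLoyalty <- Conversion -> WebVisits <- PriceTier -> StoreType
  P3: BrandLoyalty <- Conversion -> StoreType
  P4: BrandLoyalty <- PriceTier -> EmailOpen <- Conversion -> StoreType
  P5: BrandLoyalty <- PriceTier -> WebVisits <- Conversion -> StoreType
  P6: BrandLoyalty <- PriceTier -> StoreType
The empty set is not sufficient: P3 (BrandLoyalty <- Conversion -> StoreType) has no collider blocking it and no conditioned non-collider, so it is open.
Try {Conversion, PriceTier}:
  P1: blocked at fork node Conversion ∈ conditioning set.
  P2: blocked at fork node Conversion ∈ conditioning set.
  P3: blocked at fork node Conversion ∈ conditioning set.
  P4: blocked at fork node PriceTier ∈ conditioning set.
  P5: blocked at fork node PriceTier ∈ conditioning set.
  P6: blocked at fork node PriceTier ∈ conditioning set.
{Conversion, PriceTier} contains no descendant of BrandLoyalty and blocks every backdoor path.
Every element of {Conversion, PriceTier} is needed (dropping Conversion leaves P3 open; dropping PriceTier leaves P6 open), so no proper subset is valid.
Among all size-2 subsets of the eligible variables, only {Conversion, PriceTier} blocks every backdoor path, so it is the unique smallest valid adjustment set.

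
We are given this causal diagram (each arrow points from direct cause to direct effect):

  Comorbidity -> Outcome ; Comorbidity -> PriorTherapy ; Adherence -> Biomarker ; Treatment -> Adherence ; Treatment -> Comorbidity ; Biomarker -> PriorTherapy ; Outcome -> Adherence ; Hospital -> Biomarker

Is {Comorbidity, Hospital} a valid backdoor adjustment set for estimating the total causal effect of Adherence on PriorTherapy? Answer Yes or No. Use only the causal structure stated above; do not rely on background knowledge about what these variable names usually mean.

Yes

Backdoor paths from Adherence to PriorTherapy (paths whose first edge points into Adherence):
  P1: Adherence <- Treatment -> Comorbidity -> PriorTherapy
  P2: Adherence <- Outcome <- Comorbidity -> PriorTherapy
Condition 1 (no descendant of Adherence in the set): holds — descendants of Adherence are {Biomarker, PriorTherapy}; none are in {Comorbidity, Hospital}.
Condition 2 (every backdoor path blocked by {Comorbidity, Hospital}):
  P1: blocked at chain node Comorbidity ∈ conditioning set.
  P2: blocked at fork node Comorbidity ∈ conditioning set.
{Comorbidity, Hospital} satisfies the backdoor criterion.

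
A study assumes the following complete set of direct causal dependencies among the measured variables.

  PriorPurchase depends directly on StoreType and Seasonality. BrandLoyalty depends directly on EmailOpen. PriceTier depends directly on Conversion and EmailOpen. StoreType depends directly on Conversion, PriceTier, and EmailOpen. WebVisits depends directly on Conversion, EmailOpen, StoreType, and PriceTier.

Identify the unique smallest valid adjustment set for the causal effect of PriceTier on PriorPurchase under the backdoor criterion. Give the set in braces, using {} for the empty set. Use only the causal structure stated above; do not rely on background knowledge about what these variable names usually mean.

{Conversion, EmailOpen}

Variables eligible for adjustment (non-descendants of PriceTier, excluding PriceTier and PriorPurchase): {BrandLoyalty, Conversion, EmailOpen, Seasonality}.
Backdoor paths from PriceTier to PriorPurchase:
  P1: PriceTier <- EmailOpen -> StoreType -> PriorPurchase
  P2: PriceTier <- EmailOpen -> WebVisits <- Conversion -> StoreType -> PriorPurchase
  P3: PriceTier <- EmailOpen -> WebVisits <- StoreType -> PriorPurchase
  P4: PriceTier <- Conversion -> StoreType -> PriorPurchase
  P5: PriceTier <- Conversion -> WebVisits <- EmailOpen -> StoreType -> PriorPurchase
  P6: PriceTier <- Conversion -> WebVisits <- StoreType -> PriorPurchase
The empty set is not sufficient: P1 (PriceTier <- EmailOpen -> StoreType -> PriorPurchase) has no collider blocking it and no conditioned non-collider, so it is open.
Try {Conversion, EmailOpen}:
  P1: blocked at fork node EmailOpen ∈ conditioning set.
  P2: blocked at fork node EmailOpen ∈ conditioning set.
  P3: blocked at fork node EmailOpen ∈ conditioning set.
  P4: blocked at fork node Conversion ∈ conditioning set.
  P5: blocked at fork node Conversion ∈ conditioning set.
  P6: blocked at fork node Conversion ∈ conditioning set.
{Conversion, EmailOpen} contains no descendant of PriceTier and blocks every backdoor path.
Every element of {Conversion, EmailOpen} is needed (dropping Conversion leaves P4 open; dropping EmailOpen leaves P1 open), so no proper subset is valid.
Among all size-2 subsets of the eligible variables, only {Conversion, EmailOpen} blocks every backdoor path, so it is the unique smallest valid adjustment set.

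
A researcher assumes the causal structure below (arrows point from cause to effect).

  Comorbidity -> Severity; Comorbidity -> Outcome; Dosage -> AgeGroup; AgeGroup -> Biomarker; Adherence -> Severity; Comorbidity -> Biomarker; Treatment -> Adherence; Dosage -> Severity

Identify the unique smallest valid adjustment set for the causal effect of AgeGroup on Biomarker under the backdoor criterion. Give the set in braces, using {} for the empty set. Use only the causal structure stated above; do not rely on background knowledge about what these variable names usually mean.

{}

Variables eligible for adjustment (non-descendants of AgeGroup, excluding AgeGroup and Biomarker): {Adherence, Comorbidity, Dosage, Outcome, Severity, Treatment}.
Backdoor paths from AgeGroup to Biomarker:
  P1: AgeGroup <- Dosage -> Severity <- Comorbidity -> Biomarker
Each backdoor path contains an unconditioned collider, so every path is already blocked with the empty conditioning set:
  P1: blocked at collider Severity (neither it nor any descendant is in the conditioning set).
The empty set is therefore the unique smallest valid set.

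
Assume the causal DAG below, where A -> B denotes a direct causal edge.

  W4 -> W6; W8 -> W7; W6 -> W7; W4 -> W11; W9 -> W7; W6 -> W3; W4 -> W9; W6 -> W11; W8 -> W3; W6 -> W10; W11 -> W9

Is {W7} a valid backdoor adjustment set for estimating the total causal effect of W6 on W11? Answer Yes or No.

No

Backdoor paths from W6 to W11 (paths whose first edge points into W6):
  P1: W6 <- W4 -> W11
  P2: W6 <- W4 -> W9 <- W11
Condition 1 (no descendant of W6 in the set): FAILS — W7 is a descendant of W6.
Condition 2 (every backdoor path blocked by {W7}):
  P1: open — no interior node is in the conditioning set.
  P2: open — collider(s) W9 are conditioned on (or have a conditioned descendant) and no non-collider on the path is in the set.
{W7} does not satisfy the backdoor criterion.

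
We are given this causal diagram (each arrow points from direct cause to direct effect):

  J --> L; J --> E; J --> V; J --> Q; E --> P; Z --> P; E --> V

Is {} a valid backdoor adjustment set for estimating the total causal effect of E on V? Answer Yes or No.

No

Backdoor paths from E to V (paths whose first edge points into E):
  P1: E <- J -> V
Condition 1 (no descendant of E in the set): holds — descendants of E are {P, V}; none are in {}.
Condition 2 (every backdoor path blocked by {}):
  P1: open — no interior node is in the conditioning set.
{} does not satisfy the backdoor criterion.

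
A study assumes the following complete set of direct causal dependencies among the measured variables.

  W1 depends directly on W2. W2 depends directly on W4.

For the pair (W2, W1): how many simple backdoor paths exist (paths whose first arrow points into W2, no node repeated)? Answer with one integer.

0

A backdoor path from W2 to W1 is any simple undirected path whose first edge points into W2 (i.e. leaves W2 via a parent).
Parents of W2: {W4}.
No simple path from any parent of W2 reaches W1 without revisiting W2, so there are no backdoor paths.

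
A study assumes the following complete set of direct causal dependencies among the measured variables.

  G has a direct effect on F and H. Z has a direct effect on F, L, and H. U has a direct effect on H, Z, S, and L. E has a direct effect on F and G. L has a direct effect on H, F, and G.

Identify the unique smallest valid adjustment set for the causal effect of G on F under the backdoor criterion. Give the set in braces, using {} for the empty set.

Variables eligible for adjustment (non-descendants of G, excluding G and F): {E, L, S, U, Z}.
Backdoor paths from G to F:
  P1: G <- E -> F
  P2: G <- L <- U -> Z -> F
  P3: G <- L <- U -> H <- Z -> F
  P4: G <- L <- Z -> F
  P5: G <- L -> H <- U -> Z -> F
  P6: G <- L -> H <- Z -> F
  P7: G <- L -> F
The empty set is not sufficient: P1 (G <- E -> F) has no collider blocking it and no conditioned non-collider, so it is open.
Try {E, L}:
  P1: blocked at fork node E ∈ conditioning set.
  P2: blocked at chain node L ∈ conditioning set.
  P3: blocked at chain node L ∈ conditioning set.
  P4: blocked at chain node L ∈ conditioning set.
  P5: blocked at fork node L ∈ conditioning set.
  P6: blocked at fork node L ∈ conditioning set.
  P7: blocked at fork node L ∈ conditioning set.
{E, L} contains no descendant of G and blocks every backdoor path.
Every element of {E, L} is needed (dropping E leaves P1 open; dropping L leaves P2 open), so no proper subset is valid.
Among all size-2 subsets of the eligible variables, only {E, L} blocks every backdoor path, so it is the unique smallest valid adjustment set.

{E, L}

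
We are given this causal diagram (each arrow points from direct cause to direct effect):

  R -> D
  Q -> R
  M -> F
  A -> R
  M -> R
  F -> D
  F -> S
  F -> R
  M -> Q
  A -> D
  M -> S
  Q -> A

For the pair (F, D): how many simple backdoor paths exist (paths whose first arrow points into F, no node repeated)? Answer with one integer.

7

A backdoor path from F to D is any simple undirected path whose first edge points into F (i.e. leaves F via a parent).
Parents of F: {M}.
Enumerating:
  P1: F <- M -> Q -> A -> R -> D
  P2: F <- M -> Q -> A -> D
  P3: F <- M -> Q -> R <- A -> D
  P4: F <- M -> Q -> R -> D
  P5: F <- M -> R <- Q -> A -> D
  P6: F <- M -> R <- A -> D
  P7: F <- M -> R -> D
That exhausts the simple backdoor paths. Count: 7.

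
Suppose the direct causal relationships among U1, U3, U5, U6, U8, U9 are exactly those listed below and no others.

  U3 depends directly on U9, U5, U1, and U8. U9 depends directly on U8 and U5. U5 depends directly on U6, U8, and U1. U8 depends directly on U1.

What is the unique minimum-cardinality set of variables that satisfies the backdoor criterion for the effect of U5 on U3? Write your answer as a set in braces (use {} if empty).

{U1, U8}

Variables eligible for adjustment (non-descendants of U5, excluding U5 and U3): {U1, U6, U8}.
Backdoor paths from U5 to U3:
  P1: U5 <- U1 -> U8 -> U9 -> U3
  P2: U5 <- U1 -> U8 -> U3
  P3: U5 <- U1 -> U3
  P4: U5 <- U8 <- U1 -> U3
  P5: U5 <- U8 -> U9 -> U3
  P6: U5 <- U8 -> U3
The empty set is not sufficient: P1 (U5 <- U1 -> U8 -> U9 -> U3) has no collider blocking it and no conditioned non-collider, so it is open.
Try {U1, U8}:
  P1: blocked at fork node U1 ∈ conditioning set.
  P2: blocked at fork node U1 ∈ conditioning set.
  P3: blocked at fork node U1 ∈ conditioning set.
  P4: blocked at chain node U8 ∈ conditioning set.
  P5: blocked at fork node U8 ∈ conditioning set.
  P6: blocked at fork node U8 ∈ conditioning set.
{U1, U8} contains no descendant of U5 and blocks every backdoor path.
Every element of {U1, U8} is needed (dropping U1 leaves P3 open; dropping U8 leaves P5 open), so no proper subset is valid.
Among all size-2 subsets of the eligible variables, only {U1, U8} blocks every backdoor path, so it is the unique smallest valid adjustment set.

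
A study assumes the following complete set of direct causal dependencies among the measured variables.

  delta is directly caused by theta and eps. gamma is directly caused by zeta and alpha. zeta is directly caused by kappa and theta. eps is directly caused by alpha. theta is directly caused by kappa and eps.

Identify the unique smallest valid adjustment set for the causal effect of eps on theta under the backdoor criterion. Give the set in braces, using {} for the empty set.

Variables eligible for adjustment (non-descendants of eps, excluding eps and theta): {alpha, kappa}.
Backdoor paths from eps to theta:
  P1: eps <- alpha -> gamma <- zeta <- kappa -> theta
  P2: eps <- alpha -> gamma <- zeta <- theta
Each backdoor path contains an unconditioned collider, so every path is already blocked with the empty conditioning set:
  P1: blocked at collider gamma (neither it nor any descendant is in the conditioning set).
  P2: blocked at collider gamma (neither it nor any descendant is in the conditioning set).
The empty set is therefore the unique smallest valid set.

{}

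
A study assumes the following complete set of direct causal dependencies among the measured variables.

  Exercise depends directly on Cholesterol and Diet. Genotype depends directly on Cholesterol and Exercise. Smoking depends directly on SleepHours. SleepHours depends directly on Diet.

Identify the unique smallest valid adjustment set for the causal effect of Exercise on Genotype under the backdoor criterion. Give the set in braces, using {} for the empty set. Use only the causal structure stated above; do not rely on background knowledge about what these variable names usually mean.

{Cholesterol}

Variables eligible for adjustment (non-descendants of Exercise, excluding Exercise and Genotype): {Cholesterol, Diet, SleepHours, Smoking}.
Backdoor paths from Exercise to Genotype:
  P1: Exercise <- Cholesterol -> Genotype
The empty set is not sufficient: P1 (Exercise <- Cholesterol -> Genotype) has no collider blocking it and no conditioned non-collider, so it is open.
Try {Cholesterol}:
  P1: blocked at fork node Cholesterol ∈ conditioning set.
{Cholesterol} contains no descendant of Exercise and blocks every backdoor path.
No other singleton works — e.g. {Diet} leaves P1 open — so {Cholesterol} is the unique smallest valid adjustment set.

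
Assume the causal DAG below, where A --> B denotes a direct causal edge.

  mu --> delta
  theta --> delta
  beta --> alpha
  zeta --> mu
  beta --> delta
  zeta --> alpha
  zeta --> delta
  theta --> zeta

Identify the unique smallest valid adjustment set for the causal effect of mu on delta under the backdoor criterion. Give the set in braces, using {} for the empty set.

{zeta}

Variables eligible for adjustment (non-descendants of mu, excluding mu and delta): {alpha, beta, theta, zeta}.
Backdoor paths from mu to delta:
  P1: mu <- zeta <- theta -> delta
  P2: mu <- zeta -> delta
  P3: mu <- zeta -> alpha <- beta -> delta
The empty set is not sufficient: P1 (mu <- zeta <- theta -> delta) has no collider blocking it and no conditioned non-collider, so it is open.
Try {zeta}:
  P1: blocked at chain node zeta ∈ conditioning set.
  P2: blocked at fork node zeta ∈ conditioning set.
  P3: blocked at fork node zeta ∈ conditioning set.
{zeta} contains no descendant of mu and blocks every backdoor path.
No other singleton works — e.g. {theta} leaves P2 open — so {zeta} is the unique smallest valid adjustment set.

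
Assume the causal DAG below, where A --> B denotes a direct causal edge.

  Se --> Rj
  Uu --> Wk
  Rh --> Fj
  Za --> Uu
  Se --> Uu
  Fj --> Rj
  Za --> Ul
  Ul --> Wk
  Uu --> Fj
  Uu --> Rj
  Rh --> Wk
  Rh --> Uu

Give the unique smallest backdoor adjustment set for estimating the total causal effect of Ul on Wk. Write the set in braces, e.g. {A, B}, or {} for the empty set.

{Za}

Variables eligible for adjustment (non-descendants of Ul, excluding Ul and Wk): {Fj, Rh, Rj, Se, Uu, Za}.
Backdoor paths from Ul to Wk:
  P1: Ul <- Za -> Uu <- Rh -> Wk
  P2: Ul <- Za -> Uu <- Se -> Rj <- Fj <- Rh -> Wk
  P3: Ul <- Za -> Uu -> Fj <- Rh -> Wk
  P4: Ul <- Za -> Uu -> Rj <- Fj <- Rh -> Wk
  P5: Ul <- Za -> Uu -> Wk
The empty set is not sufficient: P5 (Ul <- Za -> Uu -> Wk) has no collider blocking it and no conditioned non-collider, so it is open.
Try {Za}:
  P1: blocked at fork node Za ∈ conditioning set.
  P2: blocked at fork node Za ∈ conditioning set.
  P3: blocked at fork node Za ∈ conditioning set.
  P4: blocked at fork node Za ∈ conditioning set.
  P5: blocked at fork node Za ∈ conditioning set.
{Za} contains no descendant of Ul and blocks every backdoor path.
No other singleton works — e.g. {Rh} leaves P5 open — so {Za} is the unique smallest valid adjustment set.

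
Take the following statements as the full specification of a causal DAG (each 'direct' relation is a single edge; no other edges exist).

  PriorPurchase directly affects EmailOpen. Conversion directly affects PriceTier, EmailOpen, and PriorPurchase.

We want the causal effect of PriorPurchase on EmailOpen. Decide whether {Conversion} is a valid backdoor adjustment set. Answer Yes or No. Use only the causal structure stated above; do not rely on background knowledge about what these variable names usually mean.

Yes

Backdoor paths from PriorPurchase to EmailOpen (paths whose first edge points into PriorPurchase):
  P1: PriorPurchase <- Conversion -> EmailOpen
Condition 1 (no descendant of PriorPurchase in the set): holds — descendants of PriorPurchase are {EmailOpen}; none are in {Conversion}.
Condition 2 (every backdoor path blocked by {Conversion}):
  P1: blocked at fork node Conversion ∈ conditioning set.
{Conversion} satisfies the backdoor criterion.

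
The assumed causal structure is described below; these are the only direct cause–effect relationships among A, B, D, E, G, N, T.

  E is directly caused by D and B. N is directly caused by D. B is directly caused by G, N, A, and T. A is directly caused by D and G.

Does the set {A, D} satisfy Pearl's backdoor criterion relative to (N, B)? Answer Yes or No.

Yes

Backdoor paths from N to B (paths whose first edge points into N):
  P1: N <- D -> A <- G -> B
  P2: N <- D -> A -> B
  P3: N <- D -> E <- B
Condition 1 (no descendant of N in the set): holds — descendants of N are {B, E}; none are in {A, D}.
Condition 2 (every backdoor path blocked by {A, D}):
  P1: blocked at fork node D ∈ conditioning set.
  P2: blocked at fork node D ∈ conditioning set.
  P3: blocked at fork node D ∈ conditioning set.
{A, D} satisfies the backdoor criterion.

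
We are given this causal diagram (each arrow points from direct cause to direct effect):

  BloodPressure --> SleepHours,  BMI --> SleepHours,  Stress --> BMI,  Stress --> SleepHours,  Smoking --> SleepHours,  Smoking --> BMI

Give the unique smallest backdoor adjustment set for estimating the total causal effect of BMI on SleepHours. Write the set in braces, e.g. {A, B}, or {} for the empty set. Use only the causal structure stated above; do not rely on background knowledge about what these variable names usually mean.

Variables eligible for adjustment (non-descendants of BMI, excluding BMI and SleepHours): {BloodPressure, Smoking, Stress}.
Backdoor paths from BMI to SleepHours:
  P1: BMI <- Smoking -> SleepHours
  P2: BMI <- Stress -> SleepHours
The empty set is not sufficient: P1 (BMI <- Smoking -> SleepHours) has no collider blocking it and no conditioned non-collider, so it is open.
Try {Smoking, Stress}:
  P1: blocked at fork node Smoking ∈ conditioning set.
  P2: blocked at fork node Stress ∈ conditioning set.
{Smoking, Stress} contains no descendant of BMI and blocks every backdoor path.
Every element of {Smoking, Stress} is needed (dropping Smoking leaves P1 open; dropping Stress leaves P2 open), so no proper subset is valid.
Among all size-2 subsets of the eligible variables, only {Smoking, Stress} blocks every backdoor path, so it is the unique smallest valid adjustment set.

{Smoking, Stress}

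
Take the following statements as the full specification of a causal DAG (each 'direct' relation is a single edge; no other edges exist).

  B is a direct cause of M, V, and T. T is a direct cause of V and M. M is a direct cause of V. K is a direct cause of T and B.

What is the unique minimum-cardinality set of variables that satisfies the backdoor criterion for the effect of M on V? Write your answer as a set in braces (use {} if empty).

{B, T}

Variables eligible for adjustment (non-descendants of M, excluding M and V): {B, K, T}.
Backdoor paths from M to V:
  P1: M <- B <- K -> T -> V
  P2: M <- B -> T -> V
  P3: M <- B -> V
  P4: M <- T <- K -> B -> V
  P5: M <- T <- B -> V
  P6: M <- T -> V
The empty set is not sufficient: P1 (M <- B <- K -> T -> V) has no collider blocking it and no conditioned non-collider, so it is open.
Try {B, T}:
  P1: blocked at chain node B ∈ conditioning set.
  P2: blocked at fork node B ∈ conditioning set.
  P3: blocked at fork node B ∈ conditioning set.
  P4: blocked at chain node T ∈ conditioning set.
  P5: blocked at chain node T ∈ conditioning set.
  P6: blocked at fork node T ∈ conditioning set.
{B, T} contains no descendant of M and blocks every backdoor path.
Every element of {B, T} is needed (dropping B leaves P3 open; dropping T leaves P6 open), so no proper subset is valid.
Among all size-2 subsets of the eligible variables, only {B, T} blocks every backdoor path, so it is the unique smallest valid adjustment set.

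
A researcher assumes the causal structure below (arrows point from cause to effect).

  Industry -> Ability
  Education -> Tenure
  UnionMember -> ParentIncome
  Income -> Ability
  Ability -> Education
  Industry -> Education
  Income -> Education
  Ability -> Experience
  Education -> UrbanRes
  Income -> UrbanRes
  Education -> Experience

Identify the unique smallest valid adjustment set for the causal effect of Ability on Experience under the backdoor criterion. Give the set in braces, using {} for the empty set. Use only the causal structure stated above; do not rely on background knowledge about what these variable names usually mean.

Variables eligible for adjustment (non-descendants of Ability, excluding Ability and Experience): {Income, Industry, ParentIncome, UnionMember}.
Backdoor paths from Ability to Experience:
  P1: Ability <- Industry -> Education -> Experience
  P2: Ability <- Income -> Education -> Experience
  P3: Ability <- Income -> UrbanRes <- Education -> Experience
The empty set is not sufficient: P1 (Ability <- Industry -> Education -> Experience) has no collider blocking it and no conditioned non-collider, so it is open.
Try {Income, Industry}:
  P1: blocked at fork node Industry ∈ conditioning set.
  P2: blocked at fork node Income ∈ conditioning set.
  P3: blocked at fork node Income ∈ conditioning set.
{Income, Industry} contains no descendant of Ability and blocks every backdoor path.
Every element of {Income, Industry} is needed (dropping Income leaves P2 open; dropping Industry leaves P1 open), so no proper subset is valid.
Among all size-2 subsets of the eligible variables, only {Income, Industry} blocks every backdoor path, so it is the unique smallest valid adjustment set.

{Income, Industry}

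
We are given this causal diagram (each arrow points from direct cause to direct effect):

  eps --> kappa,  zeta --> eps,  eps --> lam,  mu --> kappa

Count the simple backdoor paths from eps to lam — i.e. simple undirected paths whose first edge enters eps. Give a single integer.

0

A backdoor path from eps to lam is any simple undirected path whose first edge points into eps (i.e. leaves eps via a parent).
Parents of eps: {zeta}.
No simple path from any parent of eps reaches lam without revisiting eps, so there are no backdoor paths.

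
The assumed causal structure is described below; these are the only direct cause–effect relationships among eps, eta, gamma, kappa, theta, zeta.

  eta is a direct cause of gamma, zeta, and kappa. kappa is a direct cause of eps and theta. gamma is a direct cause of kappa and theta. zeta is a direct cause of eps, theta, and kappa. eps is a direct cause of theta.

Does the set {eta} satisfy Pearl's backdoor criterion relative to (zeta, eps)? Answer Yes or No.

Backdoor paths from zeta to eps (paths whose first edge points into zeta):
  P1: zeta <- eta -> gamma -> kappa -> eps
  P2: zeta <- eta -> gamma -> kappa -> theta <- eps
  P3: zeta <- eta -> gamma -> theta <- kappa -> eps
  P4: zeta <- eta -> gamma -> theta <- eps
  P5: zeta <- eta -> kappa <- gamma -> theta <- eps
  P6: zeta <- eta -> kappa -> eps
  P7: zeta <- eta -> kappa -> theta <- eps
Condition 1 (no descendant of zeta in the set): holds — descendants of zeta are {eps, kappa, theta}; none are in {eta}.
Condition 2 (every backdoor path blocked by {eta}):
  P1: blocked at fork node eta ∈ conditioning set.
  P2: blocked at fork node eta ∈ conditioning set.
  P3: blocked at fork node eta ∈ conditioning set.
  P4: blocked at fork node eta ∈ conditioning set.
  P5: blocked at fork node eta ∈ conditioning set.
  P6: blocked at fork node eta ∈ conditioning set.
  P7: blocked at fork node eta ∈ conditioning set.
{eta} satisfies the backdoor criterion.

Yes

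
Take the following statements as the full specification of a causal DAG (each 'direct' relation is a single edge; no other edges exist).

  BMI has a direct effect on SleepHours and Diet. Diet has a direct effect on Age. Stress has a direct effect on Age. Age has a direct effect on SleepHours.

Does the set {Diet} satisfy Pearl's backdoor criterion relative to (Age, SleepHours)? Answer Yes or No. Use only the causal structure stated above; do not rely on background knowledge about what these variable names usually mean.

Yes

Backdoor paths from Age to SleepHours (paths whose first edge points into Age):
  P1: Age <- Diet <- BMI -> SleepHours
Condition 1 (no descendant of Age in the set): holds — descendants of Age are {SleepHours}; none are in {Diet}.
Condition 2 (every backdoor path blocked by {Diet}):
  P1: blocked at chain node Diet ∈ conditioning set.
{Diet} satisfies the backdoor criterion.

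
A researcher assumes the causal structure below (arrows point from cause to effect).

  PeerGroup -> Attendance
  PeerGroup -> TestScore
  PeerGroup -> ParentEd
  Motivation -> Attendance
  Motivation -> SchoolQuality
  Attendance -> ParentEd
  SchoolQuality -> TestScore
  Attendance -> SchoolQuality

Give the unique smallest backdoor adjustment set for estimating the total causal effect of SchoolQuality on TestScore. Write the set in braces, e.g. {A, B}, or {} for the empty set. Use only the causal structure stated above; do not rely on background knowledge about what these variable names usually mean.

Variables eligible for adjustment (non-descendants of SchoolQuality, excluding SchoolQuality and TestScore): {Attendance, Motivation, ParentEd, PeerGroup}.
Backdoor paths from SchoolQuality to TestScore:
  P1: SchoolQuality <- Motivation -> Attendance <- PeerGroup -> TestScore
  P2: SchoolQuality <- Motivation -> Attendance -> ParentEd <- PeerGroup -> TestScore
  P3: SchoolQuality <- Attendance <- PeerGroup -> TestScore
  P4: SchoolQuality <- Attendance -> ParentEd <- PeerGroup -> TestScore
The empty set is not sufficient: P3 (SchoolQuality <- Attendance <- PeerGroup -> TestScore) has no collider blocking it and no conditioned non-collider, so it is open.
Try {PeerGroup}:
  P1: blocked at collider Attendance (neither it nor any descendant is in the conditioning set).
  P2: blocked at collider ParentEd (neither it nor any descendant is in the conditioning set).
  P3: blocked at fork node PeerGroup ∈ conditioning set.
  P4: blocked at collider ParentEd (neither it nor any descendant is in the conditioning set).
{PeerGroup} contains no descendant of SchoolQuality and blocks every backdoor path.
No other singleton works — e.g. {Motivation} leaves P3 open — so {PeerGroup} is the unique smallest valid adjustment set.

{PeerGroup}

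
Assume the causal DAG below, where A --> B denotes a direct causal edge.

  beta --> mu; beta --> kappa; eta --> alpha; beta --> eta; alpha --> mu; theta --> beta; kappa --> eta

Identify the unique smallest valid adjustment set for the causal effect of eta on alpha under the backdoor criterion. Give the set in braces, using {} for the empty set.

Variables eligible for adjustment (non-descendants of eta, excluding eta and alpha): {beta, kappa, theta}.
Backdoor paths from eta to alpha:
  P1: eta <- beta -> mu <- alpha
  P2: eta <- kappa <- beta -> mu <- alpha
Each backdoor path contains an unconditioned collider, so every path is already blocked with the empty conditioning set:
  P1: blocked at collider mu (neither it nor any descendant is in the conditioning set).
  P2: blocked at collider mu (neither it nor any descendant is in the conditioning set).
The empty set is therefore the unique smallest valid set.

{}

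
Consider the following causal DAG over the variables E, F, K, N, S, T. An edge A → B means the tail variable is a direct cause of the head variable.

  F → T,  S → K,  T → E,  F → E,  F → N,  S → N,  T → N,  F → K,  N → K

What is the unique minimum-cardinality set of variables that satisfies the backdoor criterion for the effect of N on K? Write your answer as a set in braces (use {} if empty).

Variables eligible for adjustment (non-descendants of N, excluding N and K): {E, F, S, T}.
Backdoor paths from N to K:
  P1: N <- S -> K
  P2: N <- F -> K
  P3: N <- T <- F -> K
  P4: N <- T -> E <- F -> K
The empty set is not sufficient: P1 (N <- S -> K) has no collider blocking it and no conditioned non-collider, so it is open.
Try {F, S}:
  P1: blocked at fork node S ∈ conditioning set.
  P2: blocked at fork node F ∈ conditioning set.
  P3: blocked at fork node F ∈ conditioning set.
  P4: blocked at collider E (neither it nor any descendant is in the conditioning set).
{F, S} contains no descendant of N and blocks every backdoor path.
Every element of {F, S} is needed (dropping F leaves P2 open; dropping S leaves P1 open), so no proper subset is valid.
Among all size-2 subsets of the eligible variables, only {F, S} blocks every backdoor path, so it is the unique smallest valid adjustment set.

{F, S}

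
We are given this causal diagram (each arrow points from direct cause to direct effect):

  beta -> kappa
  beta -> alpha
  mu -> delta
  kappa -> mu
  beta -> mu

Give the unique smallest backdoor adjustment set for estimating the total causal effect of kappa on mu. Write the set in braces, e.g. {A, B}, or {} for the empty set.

{beta}

Variables eligible for adjustment (non-descendants of kappa, excluding kappa and mu): {alpha, beta}.
Backdoor paths from kappa to mu:
  P1: kappa <- beta -> mu
The empty set is not sufficient: P1 (kappa <- beta -> mu) has no collider blocking it and no conditioned non-collider, so it is open.
Try {beta}:
  P1: blocked at fork node beta ∈ conditioning set.
{beta} contains no descendant of kappa and blocks every backdoor path.
No other singleton works — e.g. {alpha} leaves P1 open — so {beta} is the unique smallest valid adjustment set.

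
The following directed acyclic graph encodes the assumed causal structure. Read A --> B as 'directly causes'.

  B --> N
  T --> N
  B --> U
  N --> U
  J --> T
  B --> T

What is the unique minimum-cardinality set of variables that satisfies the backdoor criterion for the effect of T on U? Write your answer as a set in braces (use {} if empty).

{B}

Variables eligible for adjustment (non-descendants of T, excluding T and U): {B, J}.
Backdoor paths from T to U:
  P1: T <- B -> N -> U
  P2: T <- B -> U
The empty set is not sufficient: P1 (T <- B -> N -> U) has no collider blocking it and no conditioned non-collider, so it is open.
Try {B}:
  P1: blocked at fork node B ∈ conditioning set.
  P2: blocked at fork node B ∈ conditioning set.
{B} contains no descendant of T and blocks every backdoor path.
No other singleton works — e.g. {J} leaves P1 open — so {B} is the unique smallest valid adjustment set.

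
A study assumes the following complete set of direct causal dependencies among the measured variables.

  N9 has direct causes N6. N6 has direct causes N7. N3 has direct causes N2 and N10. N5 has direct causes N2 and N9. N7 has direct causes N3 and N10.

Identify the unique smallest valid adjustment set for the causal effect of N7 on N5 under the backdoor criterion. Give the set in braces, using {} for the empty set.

{N2}

Variables eligible for adjustment (non-descendants of N7, excluding N7 and N5): {N10, N2, N3}.
Backdoor paths from N7 to N5:
  P1: N7 <- N10 -> N3 <- N2 -> N5
  P2: N7 <- N3 <- N2 -> N5
The empty set is not sufficient: P2 (N7 <- N3 <- N2 -> N5) has no collider blocking it and no conditioned non-collider, so it is open.
Try {N2}:
  P1: blocked at collider N3 (neither it nor any descendant is in the conditioning set).
  P2: blocked at fork node N2 ∈ conditioning set.
{N2} contains no descendant of N7 and blocks every backdoor path.
No other singleton works — e.g. {N10} leaves P2 open — so {N2} is the unique smallest valid adjustment set.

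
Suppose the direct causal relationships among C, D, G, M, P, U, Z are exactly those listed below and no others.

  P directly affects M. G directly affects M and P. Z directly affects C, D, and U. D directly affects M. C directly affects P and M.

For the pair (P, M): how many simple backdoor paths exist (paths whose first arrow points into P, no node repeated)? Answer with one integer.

A backdoor path from P to M is any simple undirected path whose first edge points into P (i.e. leaves P via a parent).
Parents of P: {C, G}.
Enumerating:
  P1: P <- C <- Z -> D -> M
  P2: P <- C -> M
  P3: P <- G -> M
That exhausts the simple backdoor paths. Count: 3.

3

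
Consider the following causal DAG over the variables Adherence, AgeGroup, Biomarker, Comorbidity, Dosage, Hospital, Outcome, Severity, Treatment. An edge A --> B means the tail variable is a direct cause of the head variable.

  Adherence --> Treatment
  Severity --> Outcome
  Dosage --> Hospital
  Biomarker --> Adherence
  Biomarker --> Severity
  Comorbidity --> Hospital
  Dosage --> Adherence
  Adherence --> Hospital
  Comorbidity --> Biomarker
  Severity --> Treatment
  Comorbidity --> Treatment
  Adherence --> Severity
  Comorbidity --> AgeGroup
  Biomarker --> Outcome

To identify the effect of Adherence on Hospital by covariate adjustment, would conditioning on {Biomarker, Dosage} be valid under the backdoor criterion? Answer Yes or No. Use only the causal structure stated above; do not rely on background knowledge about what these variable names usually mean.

Backdoor paths from Adherence to Hospital (paths whose first edge points into Adherence):
  P1: Adherence <- Dosage -> Hospital
  P2: Adherence <- Biomarker <- Comorbidity -> Hospital
  P3: Adherence <- Biomarker -> Severity -> Treatment <- Comorbidity -> Hospital
  P4: Adherence <- Biomarker -> Outcome <- Severity -> Treatment <- Comorbidity -> Hospital
Condition 1 (no descendant of Adherence in the set): holds — descendants of Adherence are {Hospital, Outcome, Severity, Treatment}; none are in {Biomarker, Dosage}.
Condition 2 (every backdoor path blocked by {Biomarker, Dosage}):
  P1: blocked at fork node Dosage ∈ conditioning set.
  P2: blocked at chain node Biomarker ∈ conditioning set.
  P3: blocked at fork node Biomarker ∈ conditioning set.
  P4: blocked at fork node Biomarker ∈ conditioning set.
{Biomarker, Dosage} satisfies the backdoor criterion.

Yes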